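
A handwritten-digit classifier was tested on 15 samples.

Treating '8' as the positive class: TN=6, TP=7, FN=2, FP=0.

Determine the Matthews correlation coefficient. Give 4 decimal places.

0.7638

MCC = (TP·TN − FP·FN) / √((TP+FP)(TP+FN)(TN+FP)(TN+FN))
Numerator = 7·6 − 0·2 = 42
Denominator = √(7·9·6·8) = √3024 = 54.9909
MCC = 42 / 54.9909 = 0.7638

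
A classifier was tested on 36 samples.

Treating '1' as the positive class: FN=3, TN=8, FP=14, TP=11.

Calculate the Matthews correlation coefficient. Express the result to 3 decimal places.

0.158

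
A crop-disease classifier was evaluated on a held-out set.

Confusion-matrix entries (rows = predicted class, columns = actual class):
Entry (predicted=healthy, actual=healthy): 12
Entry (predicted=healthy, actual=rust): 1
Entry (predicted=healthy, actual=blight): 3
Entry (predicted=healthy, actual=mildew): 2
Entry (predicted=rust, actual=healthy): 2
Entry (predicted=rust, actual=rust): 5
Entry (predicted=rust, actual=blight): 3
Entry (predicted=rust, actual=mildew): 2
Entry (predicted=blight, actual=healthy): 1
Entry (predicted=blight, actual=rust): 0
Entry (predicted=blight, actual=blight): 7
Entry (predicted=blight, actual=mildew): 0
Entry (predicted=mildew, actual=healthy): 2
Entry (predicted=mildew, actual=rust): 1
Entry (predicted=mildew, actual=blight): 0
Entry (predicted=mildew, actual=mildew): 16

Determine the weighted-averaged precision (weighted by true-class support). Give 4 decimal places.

Per-class precision (TP/(TP+FP)):
  healthy: TP=12, FP=1+3+2=6 → 12/18 = 0.66667
  rust: TP=5, FP=2+3+2=7 → 5/12 = 0.41667
  blight: TP=7, FP=1+0+0=1 → 7/8 = 0.87500
  mildew: TP=16, FP=2+1+0=3 → 16/19 = 0.84211
Weighted-precision = Σ (supportᵢ/N)·precisionᵢ with N=57: (17/57)·0.66667 + (7/57)·0.41667 + (13/57)·0.87500 + (20/57)·0.84211 = 0.7450

0.7450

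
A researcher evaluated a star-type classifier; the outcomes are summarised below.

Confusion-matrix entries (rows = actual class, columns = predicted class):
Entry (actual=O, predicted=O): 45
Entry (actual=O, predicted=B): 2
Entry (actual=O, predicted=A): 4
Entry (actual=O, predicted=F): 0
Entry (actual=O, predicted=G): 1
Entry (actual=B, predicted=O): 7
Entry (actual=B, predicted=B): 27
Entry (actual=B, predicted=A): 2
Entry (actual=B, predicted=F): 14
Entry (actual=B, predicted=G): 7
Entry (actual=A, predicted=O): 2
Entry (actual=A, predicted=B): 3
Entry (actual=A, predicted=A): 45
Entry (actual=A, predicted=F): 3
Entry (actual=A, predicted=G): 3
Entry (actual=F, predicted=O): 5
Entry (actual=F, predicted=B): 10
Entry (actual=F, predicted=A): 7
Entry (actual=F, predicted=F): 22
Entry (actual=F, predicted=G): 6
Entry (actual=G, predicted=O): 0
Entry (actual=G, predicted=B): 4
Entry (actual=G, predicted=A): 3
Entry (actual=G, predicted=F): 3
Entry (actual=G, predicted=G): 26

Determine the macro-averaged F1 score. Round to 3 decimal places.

0.648

Per-class F1 score (2·TP/(2·TP+FP+FN)):
  O: TP=45, FP=7+2+5+0=14, FN=2+4+0+1=7 → 90/111 = 0.8108
  B: TP=27, FP=2+3+10+4=19, FN=7+2+14+7=30 → 54/103 = 0.5243
  A: TP=45, FP=4+2+7+3=16, FN=2+3+3+3=11 → 90/117 = 0.7692
  F: TP=22, FP=0+14+3+3=20, FN=5+10+7+6=28 → 44/92 = 0.4783
  G: TP=26, FP=1+7+3+6=17, FN=0+4+3+3=10 → 52/79 = 0.6582
Macro-F1 score = mean = (0.8108 + 0.5243 + 0.7692 + 0.4783 + 0.6582) / 5 = 0.648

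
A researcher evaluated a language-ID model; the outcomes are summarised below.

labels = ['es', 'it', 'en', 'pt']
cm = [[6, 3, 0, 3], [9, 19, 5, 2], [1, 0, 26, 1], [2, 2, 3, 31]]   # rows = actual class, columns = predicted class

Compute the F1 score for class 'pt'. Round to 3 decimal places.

0.827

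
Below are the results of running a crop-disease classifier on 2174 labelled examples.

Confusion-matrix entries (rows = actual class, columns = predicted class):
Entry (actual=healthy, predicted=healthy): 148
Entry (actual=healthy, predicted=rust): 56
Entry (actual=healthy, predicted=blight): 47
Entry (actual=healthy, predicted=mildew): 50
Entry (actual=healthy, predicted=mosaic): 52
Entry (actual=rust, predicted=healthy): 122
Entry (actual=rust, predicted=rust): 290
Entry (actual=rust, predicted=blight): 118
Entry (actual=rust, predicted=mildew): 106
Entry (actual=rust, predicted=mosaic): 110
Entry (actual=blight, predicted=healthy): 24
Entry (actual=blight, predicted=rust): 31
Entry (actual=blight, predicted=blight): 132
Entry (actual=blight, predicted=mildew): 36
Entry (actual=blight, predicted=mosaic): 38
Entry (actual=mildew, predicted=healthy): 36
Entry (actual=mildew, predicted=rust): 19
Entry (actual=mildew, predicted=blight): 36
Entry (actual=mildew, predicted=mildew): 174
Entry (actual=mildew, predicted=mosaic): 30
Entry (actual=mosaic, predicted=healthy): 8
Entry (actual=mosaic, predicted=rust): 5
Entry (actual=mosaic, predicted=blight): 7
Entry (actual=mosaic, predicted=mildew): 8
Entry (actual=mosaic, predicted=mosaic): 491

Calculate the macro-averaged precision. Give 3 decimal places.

Per-class precision (TP/(TP+FP)):
  healthy: TP=148, FP=122+24+36+8=190 → 148/338 = 0.4379
  rust: TP=290, FP=56+31+19+5=111 → 290/401 = 0.7232
  blight: TP=132, FP=47+118+36+7=208 → 132/340 = 0.3882
  mildew: TP=174, FP=50+106+36+8=200 → 174/374 = 0.4652
  mosaic: TP=491, FP=52+110+38+30=230 → 491/721 = 0.6810
Macro-precision = mean = (0.4379 + 0.7232 + 0.3882 + 0.4652 + 0.6810) / 5 = 0.539

0.539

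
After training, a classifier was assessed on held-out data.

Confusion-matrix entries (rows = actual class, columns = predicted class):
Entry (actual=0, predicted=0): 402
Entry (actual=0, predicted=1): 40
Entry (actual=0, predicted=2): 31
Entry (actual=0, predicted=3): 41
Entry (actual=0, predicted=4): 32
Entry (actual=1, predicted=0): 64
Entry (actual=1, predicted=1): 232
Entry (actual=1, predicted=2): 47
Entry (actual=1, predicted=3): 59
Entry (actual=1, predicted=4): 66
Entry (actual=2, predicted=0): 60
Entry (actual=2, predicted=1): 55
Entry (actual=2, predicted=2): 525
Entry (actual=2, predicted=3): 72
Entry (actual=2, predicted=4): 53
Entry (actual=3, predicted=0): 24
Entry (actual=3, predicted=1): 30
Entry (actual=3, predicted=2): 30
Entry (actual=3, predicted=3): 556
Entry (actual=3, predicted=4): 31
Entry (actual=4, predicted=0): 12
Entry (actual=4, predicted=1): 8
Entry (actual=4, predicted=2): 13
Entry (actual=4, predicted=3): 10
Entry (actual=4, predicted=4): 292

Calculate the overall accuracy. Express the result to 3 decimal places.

0.721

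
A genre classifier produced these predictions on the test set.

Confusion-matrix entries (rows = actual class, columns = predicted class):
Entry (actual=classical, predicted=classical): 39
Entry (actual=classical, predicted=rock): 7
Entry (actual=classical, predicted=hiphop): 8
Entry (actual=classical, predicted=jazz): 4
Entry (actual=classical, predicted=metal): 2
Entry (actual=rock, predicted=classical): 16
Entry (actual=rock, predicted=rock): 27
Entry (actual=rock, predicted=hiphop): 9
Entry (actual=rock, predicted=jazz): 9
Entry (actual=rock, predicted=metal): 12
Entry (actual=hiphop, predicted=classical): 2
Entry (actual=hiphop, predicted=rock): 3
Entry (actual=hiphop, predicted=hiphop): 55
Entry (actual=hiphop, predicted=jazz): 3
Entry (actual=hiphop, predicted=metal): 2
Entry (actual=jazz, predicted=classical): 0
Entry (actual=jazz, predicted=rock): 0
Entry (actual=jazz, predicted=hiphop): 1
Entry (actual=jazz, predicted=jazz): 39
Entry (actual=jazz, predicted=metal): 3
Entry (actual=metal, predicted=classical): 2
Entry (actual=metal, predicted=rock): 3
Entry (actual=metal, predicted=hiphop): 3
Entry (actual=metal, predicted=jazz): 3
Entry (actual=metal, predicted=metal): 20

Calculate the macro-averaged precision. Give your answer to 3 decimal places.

Per-class precision (TP/(TP+FP)):
  classical: TP=39, FP=16+2+0+2=20 → 39/59 = 0.6610
  rock: TP=27, FP=7+3+0+3=13 → 27/40 = 0.6750
  hiphop: TP=55, FP=8+9+1+3=21 → 55/76 = 0.7237
  jazz: TP=39, FP=4+9+3+3=19 → 39/58 = 0.6724
  metal: TP=20, FP=2+12+2+3=19 → 20/39 = 0.5128
Macro-precision = mean = (0.6610 + 0.6750 + 0.7237 + 0.6724 + 0.5128) / 5 = 0.649

0.649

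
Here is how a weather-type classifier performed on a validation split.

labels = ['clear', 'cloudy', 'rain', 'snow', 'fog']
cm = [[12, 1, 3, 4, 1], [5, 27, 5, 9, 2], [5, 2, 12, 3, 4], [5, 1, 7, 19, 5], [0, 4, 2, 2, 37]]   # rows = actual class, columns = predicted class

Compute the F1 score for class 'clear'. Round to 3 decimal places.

0.500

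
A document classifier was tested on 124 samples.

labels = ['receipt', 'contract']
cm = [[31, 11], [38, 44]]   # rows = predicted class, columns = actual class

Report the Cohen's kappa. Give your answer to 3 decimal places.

0.237

Observed agreement pₒ = trace/N = 75/124 = 0.6048
Expected agreement pₑ = Σ (rowᵢ·colᵢ)/N² = (69·42 + 55·82)/124² = 0.4818
κ = (pₒ − pₑ)/(1 − pₑ) = (0.6048 − 0.4818)/(1 − 0.4818) = 0.237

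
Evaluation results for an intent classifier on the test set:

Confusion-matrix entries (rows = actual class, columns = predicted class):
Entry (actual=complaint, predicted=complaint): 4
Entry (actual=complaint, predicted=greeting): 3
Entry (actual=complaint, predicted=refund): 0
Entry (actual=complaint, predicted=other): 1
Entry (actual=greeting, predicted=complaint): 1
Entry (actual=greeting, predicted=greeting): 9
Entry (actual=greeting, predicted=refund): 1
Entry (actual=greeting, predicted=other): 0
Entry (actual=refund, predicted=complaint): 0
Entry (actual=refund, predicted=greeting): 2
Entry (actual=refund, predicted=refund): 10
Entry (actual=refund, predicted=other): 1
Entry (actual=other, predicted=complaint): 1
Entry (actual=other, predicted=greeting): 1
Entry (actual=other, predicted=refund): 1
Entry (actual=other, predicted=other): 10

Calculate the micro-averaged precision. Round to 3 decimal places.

Micro-averaging pools counts across classes: ΣTP=33, ΣFP=12, ΣFN=12.
Micro-precision = TP/(TP+FP) on pooled counts = 0.733 (equals overall accuracy in single-label multiclass).

0.733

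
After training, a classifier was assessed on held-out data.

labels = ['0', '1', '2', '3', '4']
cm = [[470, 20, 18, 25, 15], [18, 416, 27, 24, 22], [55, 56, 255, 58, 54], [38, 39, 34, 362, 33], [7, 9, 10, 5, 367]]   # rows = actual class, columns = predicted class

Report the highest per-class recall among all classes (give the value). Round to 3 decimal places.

0.922

Per-class recall (TP/(TP+FN)):
  0: TP=470, FN=20+18+25+15=78 → 470/548 = 0.8577
  1: TP=416, FN=18+27+24+22=91 → 416/507 = 0.8205
  2: TP=255, FN=55+56+58+54=223 → 255/478 = 0.5335
  3: TP=362, FN=38+39+34+33=144 → 362/506 = 0.7154
  4: TP=367, FN=7+9+10+5=31 → 367/398 = 0.9221
Highest is class '4' with recall = 0.922.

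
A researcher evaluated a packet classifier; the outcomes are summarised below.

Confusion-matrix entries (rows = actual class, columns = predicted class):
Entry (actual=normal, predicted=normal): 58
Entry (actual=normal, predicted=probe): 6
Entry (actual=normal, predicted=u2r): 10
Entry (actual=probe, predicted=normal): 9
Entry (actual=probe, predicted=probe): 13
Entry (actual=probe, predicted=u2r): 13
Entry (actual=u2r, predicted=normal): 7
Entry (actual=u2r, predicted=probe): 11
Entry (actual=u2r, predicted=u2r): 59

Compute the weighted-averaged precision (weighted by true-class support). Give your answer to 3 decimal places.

0.691

Per-class precision (TP/(TP+FP)):
  normal: TP=58, FP=9+7=16 → 58/74 = 0.7838
  probe: TP=13, FP=6+11=17 → 13/30 = 0.4333
  u2r: TP=59, FP=10+13=23 → 59/82 = 0.7195
Weighted-precision = Σ (supportᵢ/N)·precisionᵢ with N=186: (74/186)·0.7838 + (35/186)·0.4333 + (77/186)·0.7195 = 0.691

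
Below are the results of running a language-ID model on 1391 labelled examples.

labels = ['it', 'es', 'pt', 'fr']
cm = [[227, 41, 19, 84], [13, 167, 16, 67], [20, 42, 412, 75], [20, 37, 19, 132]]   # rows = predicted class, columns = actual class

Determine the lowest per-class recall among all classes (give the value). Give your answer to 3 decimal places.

Per-class recall (TP/(TP+FN)):
  it: TP=227, FN=13+20+20=53 → 227/280 = 0.8107
  es: TP=167, FN=41+42+37=120 → 167/287 = 0.5819
  pt: TP=412, FN=19+16+19=54 → 412/466 = 0.8841
  fr: TP=132, FN=84+67+75=226 → 132/358 = 0.3687
Lowest is class 'fr' with recall = 0.369.

0.369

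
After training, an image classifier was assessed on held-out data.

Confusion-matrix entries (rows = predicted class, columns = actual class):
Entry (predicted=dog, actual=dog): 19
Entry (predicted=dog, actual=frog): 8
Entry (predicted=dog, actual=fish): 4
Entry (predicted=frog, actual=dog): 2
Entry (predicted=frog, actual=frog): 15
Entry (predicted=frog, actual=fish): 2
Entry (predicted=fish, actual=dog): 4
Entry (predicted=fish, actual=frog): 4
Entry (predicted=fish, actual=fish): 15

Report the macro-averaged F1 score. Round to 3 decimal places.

0.671

Per-class F1 score (2·TP/(2·TP+FP+FN)):
  dog: TP=19, FP=8+4=12, FN=2+4=6 → 38/56 = 0.6786
  frog: TP=15, FP=2+2=4, FN=8+4=12 → 30/46 = 0.6522
  fish: TP=15, FP=4+4=8, FN=4+2=6 → 30/44 = 0.6818
Macro-F1 score = mean = (0.6786 + 0.6522 + 0.6818) / 3 = 0.671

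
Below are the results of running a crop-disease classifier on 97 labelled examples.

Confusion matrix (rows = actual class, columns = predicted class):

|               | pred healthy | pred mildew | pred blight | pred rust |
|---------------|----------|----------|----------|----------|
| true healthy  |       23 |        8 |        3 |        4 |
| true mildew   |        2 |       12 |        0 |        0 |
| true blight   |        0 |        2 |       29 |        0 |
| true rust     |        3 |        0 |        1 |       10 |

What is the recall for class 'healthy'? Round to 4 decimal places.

Take TP from the diagonal, FP from the rest of the 'healthy' prediction marginal, FN from the rest of the 'healthy' actual marginal.
recall = TP/(TP+FN).
healthy: TP=23, FN=8+3+4=15 → 23/38 = 0.60526

0.6053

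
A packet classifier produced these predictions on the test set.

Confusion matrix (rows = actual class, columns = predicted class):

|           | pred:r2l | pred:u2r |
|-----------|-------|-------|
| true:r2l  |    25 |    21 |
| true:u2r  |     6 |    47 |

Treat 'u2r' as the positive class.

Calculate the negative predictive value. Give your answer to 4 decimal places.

NPV = TN/(TN+FN) = 25/(25+6) = 0.8065

0.8065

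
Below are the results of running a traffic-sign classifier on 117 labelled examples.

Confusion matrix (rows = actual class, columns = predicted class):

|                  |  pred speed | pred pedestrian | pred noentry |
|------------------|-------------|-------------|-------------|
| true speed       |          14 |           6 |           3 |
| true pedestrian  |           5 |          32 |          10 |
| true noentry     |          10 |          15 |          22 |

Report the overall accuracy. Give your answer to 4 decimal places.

Accuracy = trace / total = (14+32+22=68) / 117 = 68/117 = 0.5812

0.5812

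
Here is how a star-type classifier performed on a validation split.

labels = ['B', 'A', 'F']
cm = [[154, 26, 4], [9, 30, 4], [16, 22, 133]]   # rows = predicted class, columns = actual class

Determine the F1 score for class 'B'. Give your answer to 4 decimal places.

0.8485

Take TP from the diagonal, FP from the rest of the 'B' prediction marginal, FN from the rest of the 'B' actual marginal.
F1 score = 2·TP/(2·TP+FP+FN).
B: TP=154, FP=26+4=30, FN=9+16=25 → 308/363 = 0.84848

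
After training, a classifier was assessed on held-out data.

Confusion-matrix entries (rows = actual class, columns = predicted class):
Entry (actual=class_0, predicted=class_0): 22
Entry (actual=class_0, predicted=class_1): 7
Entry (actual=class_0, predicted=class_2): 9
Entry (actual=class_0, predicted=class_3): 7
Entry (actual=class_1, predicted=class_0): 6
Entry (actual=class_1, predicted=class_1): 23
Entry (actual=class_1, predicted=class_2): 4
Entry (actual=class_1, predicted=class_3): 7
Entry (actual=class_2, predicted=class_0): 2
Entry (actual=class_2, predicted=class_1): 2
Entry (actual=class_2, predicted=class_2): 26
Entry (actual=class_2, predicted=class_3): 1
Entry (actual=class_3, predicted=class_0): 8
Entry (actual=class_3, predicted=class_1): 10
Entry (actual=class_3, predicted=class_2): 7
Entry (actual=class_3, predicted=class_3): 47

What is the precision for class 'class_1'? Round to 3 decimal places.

0.548

One-vs-rest for 'class_1': TP = diagonal; FP = other classes predicted 'class_1'; FN = 'class_1' predicted as other.
precision = TP/(TP+FP).
class_1: TP=23, FP=7+2+10=19 → 23/42 = 0.5476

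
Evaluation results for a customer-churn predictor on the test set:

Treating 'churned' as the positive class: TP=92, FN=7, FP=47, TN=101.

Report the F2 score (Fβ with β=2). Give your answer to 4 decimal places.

0.8598

Fβ = (1+β²)·TP / ((1+β²)·TP + β²·FN + FP), with β²=4
= 5·92 / (5·92 + 4·7 + 47) = 0.8598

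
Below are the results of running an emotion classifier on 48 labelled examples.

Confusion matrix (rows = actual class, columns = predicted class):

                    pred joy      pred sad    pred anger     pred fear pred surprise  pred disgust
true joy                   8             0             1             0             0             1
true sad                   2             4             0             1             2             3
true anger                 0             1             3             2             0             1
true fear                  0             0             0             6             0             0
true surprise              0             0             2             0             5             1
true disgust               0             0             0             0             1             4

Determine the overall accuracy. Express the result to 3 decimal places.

0.625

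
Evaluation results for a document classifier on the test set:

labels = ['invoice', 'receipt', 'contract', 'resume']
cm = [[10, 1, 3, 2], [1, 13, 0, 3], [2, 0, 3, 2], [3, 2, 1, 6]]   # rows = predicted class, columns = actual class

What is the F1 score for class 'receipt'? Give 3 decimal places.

0.788

F1 score = 2·TP/(2·TP+FP+FN).
receipt: TP=13, FP=1+0+3=4, FN=1+0+2=3 → 26/33 = 0.7879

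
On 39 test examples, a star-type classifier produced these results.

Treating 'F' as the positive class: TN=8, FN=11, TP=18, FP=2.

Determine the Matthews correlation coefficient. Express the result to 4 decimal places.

0.3675

MCC = (TP·TN − FP·FN) / √((TP+FP)(TP+FN)(TN+FP)(TN+FN))
Numerator = 18·8 − 2·11 = 122
Denominator = √(20·29·10·19) = √110200 = 331.9639
MCC = 122 / 331.9639 = 0.3675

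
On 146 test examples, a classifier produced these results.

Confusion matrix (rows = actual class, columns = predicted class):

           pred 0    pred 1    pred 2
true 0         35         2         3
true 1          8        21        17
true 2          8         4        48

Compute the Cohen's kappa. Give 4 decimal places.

0.5606

Observed agreement pₒ = trace/N = 104/146 = 0.71233
Expected agreement pₑ = Σ (rowᵢ·colᵢ)/N² = (40·51 + 46·27 + 60·68)/146² = 0.34537
κ = (pₒ − pₑ)/(1 − pₑ) = (0.71233 − 0.34537)/(1 − 0.34537) = 0.5606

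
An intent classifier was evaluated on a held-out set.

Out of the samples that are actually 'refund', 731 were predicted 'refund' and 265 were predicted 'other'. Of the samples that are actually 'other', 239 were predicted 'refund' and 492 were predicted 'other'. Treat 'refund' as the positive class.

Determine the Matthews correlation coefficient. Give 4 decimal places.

MCC = (TP·TN − FP·FN) / √((TP+FP)(TP+FN)(TN+FP)(TN+FN))
Numerator = 731·492 − 239·265 = 296317
Denominator = √(970·996·731·757) = √534618926040 = 731176.3987
MCC = 296317 / 731176.3987 = 0.4053

0.4053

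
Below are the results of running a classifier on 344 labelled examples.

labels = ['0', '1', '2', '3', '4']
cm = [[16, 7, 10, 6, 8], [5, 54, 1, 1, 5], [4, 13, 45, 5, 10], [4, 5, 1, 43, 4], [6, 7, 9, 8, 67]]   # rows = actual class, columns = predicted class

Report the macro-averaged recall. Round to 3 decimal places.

Per-class recall (TP/(TP+FN)):
  0: TP=16, FN=7+10+6+8=31 → 16/47 = 0.3404
  1: TP=54, FN=5+1+1+5=12 → 54/66 = 0.8182
  2: TP=45, FN=4+13+5+10=32 → 45/77 = 0.5844
  3: TP=43, FN=4+5+1+4=14 → 43/57 = 0.7544
  4: TP=67, FN=6+7+9+8=30 → 67/97 = 0.6907
Macro-recall = mean = (0.3404 + 0.8182 + 0.5844 + 0.7544 + 0.6907) / 5 = 0.638

0.638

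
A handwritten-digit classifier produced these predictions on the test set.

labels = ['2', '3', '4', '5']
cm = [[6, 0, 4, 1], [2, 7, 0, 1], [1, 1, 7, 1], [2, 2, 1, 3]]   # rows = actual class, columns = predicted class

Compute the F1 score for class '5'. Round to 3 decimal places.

0.429

One-vs-rest for '5': TP = diagonal; FP = other classes predicted '5'; FN = '5' predicted as other.
F1 score = 2·TP/(2·TP+FP+FN).
5: TP=3, FP=1+1+1=3, FN=2+2+1=5 → 6/14 = 0.4286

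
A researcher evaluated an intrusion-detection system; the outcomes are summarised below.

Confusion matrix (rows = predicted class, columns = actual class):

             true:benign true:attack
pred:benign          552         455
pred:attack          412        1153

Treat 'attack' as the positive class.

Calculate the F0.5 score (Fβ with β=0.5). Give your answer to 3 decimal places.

Fβ = (1+β²)·TP / ((1+β²)·TP + β²·FN + FP), with β²=1/4
= 1.25·1153 / (1.25·1153 + 0.25·455 + 412) = 0.733

0.733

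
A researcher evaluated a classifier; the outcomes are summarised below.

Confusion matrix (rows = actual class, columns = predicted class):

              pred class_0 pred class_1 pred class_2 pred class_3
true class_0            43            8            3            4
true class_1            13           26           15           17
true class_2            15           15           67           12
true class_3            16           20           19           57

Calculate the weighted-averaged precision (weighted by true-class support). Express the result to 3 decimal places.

0.562

Per-class precision (TP/(TP+FP)):
  class_0: TP=43, FP=13+15+16=44 → 43/87 = 0.4943
  class_1: TP=26, FP=8+15+20=43 → 26/69 = 0.3768
  class_2: TP=67, FP=3+15+19=37 → 67/104 = 0.6442
  class_3: TP=57, FP=4+17+12=33 → 57/90 = 0.6333
Weighted-precision = Σ (supportᵢ/N)·precisionᵢ with N=350: (58/350)·0.4943 + (71/350)·0.3768 + (109/350)·0.6442 + (112/350)·0.6333 = 0.562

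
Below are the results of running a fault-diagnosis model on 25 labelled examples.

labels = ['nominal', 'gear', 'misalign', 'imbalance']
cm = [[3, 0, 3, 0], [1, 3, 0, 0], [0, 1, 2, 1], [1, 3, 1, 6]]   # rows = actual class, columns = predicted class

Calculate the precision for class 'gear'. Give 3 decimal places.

Treat 'gear' as positive and all other classes as negative.
precision = TP/(TP+FP).
gear: TP=3, FP=0+1+3=4 → 3/7 = 0.4286

0.429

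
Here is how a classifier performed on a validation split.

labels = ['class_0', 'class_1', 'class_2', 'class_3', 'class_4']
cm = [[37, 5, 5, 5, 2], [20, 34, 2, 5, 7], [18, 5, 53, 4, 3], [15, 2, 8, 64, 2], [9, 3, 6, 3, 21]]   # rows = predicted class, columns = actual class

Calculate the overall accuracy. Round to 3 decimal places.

Accuracy = trace / total = (37+34+53+64+21=209) / 338 = 209/338 = 0.618

0.618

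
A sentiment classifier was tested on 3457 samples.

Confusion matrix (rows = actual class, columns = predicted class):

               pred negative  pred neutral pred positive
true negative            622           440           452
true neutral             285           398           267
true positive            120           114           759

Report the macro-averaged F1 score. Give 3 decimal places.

0.507

Per-class F1 score (2·TP/(2·TP+FP+FN)):
  negative: TP=622, FP=285+120=405, FN=440+452=892 → 1244/2541 = 0.4896
  neutral: TP=398, FP=440+114=554, FN=285+267=552 → 796/1902 = 0.4185
  positive: TP=759, FP=452+267=719, FN=120+114=234 → 1518/2471 = 0.6143
Macro-F1 score = mean = (0.4896 + 0.4185 + 0.6143) / 3 = 0.507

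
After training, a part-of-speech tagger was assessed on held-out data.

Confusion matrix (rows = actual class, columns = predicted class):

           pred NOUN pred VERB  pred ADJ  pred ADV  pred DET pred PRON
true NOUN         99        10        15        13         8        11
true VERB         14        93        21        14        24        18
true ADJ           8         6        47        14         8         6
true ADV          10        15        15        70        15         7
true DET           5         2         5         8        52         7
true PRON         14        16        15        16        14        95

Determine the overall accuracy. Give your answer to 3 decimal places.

0.563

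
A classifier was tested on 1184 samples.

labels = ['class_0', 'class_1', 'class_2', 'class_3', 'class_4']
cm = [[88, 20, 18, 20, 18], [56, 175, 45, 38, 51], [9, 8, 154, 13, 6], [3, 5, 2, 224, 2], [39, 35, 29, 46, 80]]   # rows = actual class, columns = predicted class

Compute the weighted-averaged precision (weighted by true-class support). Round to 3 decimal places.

Per-class precision (TP/(TP+FP)):
  class_0: TP=88, FP=56+9+3+39=107 → 88/195 = 0.4513
  class_1: TP=175, FP=20+8+5+35=68 → 175/243 = 0.7202
  class_2: TP=154, FP=18+45+2+29=94 → 154/248 = 0.6210
  class_3: TP=224, FP=20+38+13+46=117 → 224/341 = 0.6569
  class_4: TP=80, FP=18+51+6+2=77 → 80/157 = 0.5096
Weighted-precision = Σ (supportᵢ/N)·precisionᵢ with N=1184: (164/1184)·0.4513 + (365/1184)·0.7202 + (190/1184)·0.6210 + (236/1184)·0.6569 + (229/1184)·0.5096 = 0.614

0.614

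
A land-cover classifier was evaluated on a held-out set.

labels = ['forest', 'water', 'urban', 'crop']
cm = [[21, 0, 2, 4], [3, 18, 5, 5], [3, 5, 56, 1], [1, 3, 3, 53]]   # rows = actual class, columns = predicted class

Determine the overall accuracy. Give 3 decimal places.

0.809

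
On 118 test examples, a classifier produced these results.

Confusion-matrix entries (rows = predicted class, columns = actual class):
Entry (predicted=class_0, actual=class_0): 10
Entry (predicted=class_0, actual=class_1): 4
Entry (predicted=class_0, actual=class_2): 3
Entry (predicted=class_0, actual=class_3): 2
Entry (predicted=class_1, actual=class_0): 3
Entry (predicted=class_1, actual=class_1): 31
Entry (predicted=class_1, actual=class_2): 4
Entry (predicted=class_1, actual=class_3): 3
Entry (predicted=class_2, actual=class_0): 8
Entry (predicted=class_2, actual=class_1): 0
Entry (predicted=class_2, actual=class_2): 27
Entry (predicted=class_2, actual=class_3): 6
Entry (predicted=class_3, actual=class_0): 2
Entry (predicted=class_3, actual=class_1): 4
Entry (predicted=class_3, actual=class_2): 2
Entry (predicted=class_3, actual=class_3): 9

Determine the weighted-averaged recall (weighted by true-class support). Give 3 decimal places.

Per-class recall (TP/(TP+FN)):
  class_0: TP=10, FN=3+8+2=13 → 10/23 = 0.4348
  class_1: TP=31, FN=4+0+4=8 → 31/39 = 0.7949
  class_2: TP=27, FN=3+4+2=9 → 27/36 = 0.7500
  class_3: TP=9, FN=2+3+6=11 → 9/20 = 0.4500
Weighted-recall = Σ (supportᵢ/N)·recallᵢ with N=118: (23/118)·0.4348 + (39/118)·0.7949 + (36/118)·0.7500 + (20/118)·0.4500 = 0.653

0.653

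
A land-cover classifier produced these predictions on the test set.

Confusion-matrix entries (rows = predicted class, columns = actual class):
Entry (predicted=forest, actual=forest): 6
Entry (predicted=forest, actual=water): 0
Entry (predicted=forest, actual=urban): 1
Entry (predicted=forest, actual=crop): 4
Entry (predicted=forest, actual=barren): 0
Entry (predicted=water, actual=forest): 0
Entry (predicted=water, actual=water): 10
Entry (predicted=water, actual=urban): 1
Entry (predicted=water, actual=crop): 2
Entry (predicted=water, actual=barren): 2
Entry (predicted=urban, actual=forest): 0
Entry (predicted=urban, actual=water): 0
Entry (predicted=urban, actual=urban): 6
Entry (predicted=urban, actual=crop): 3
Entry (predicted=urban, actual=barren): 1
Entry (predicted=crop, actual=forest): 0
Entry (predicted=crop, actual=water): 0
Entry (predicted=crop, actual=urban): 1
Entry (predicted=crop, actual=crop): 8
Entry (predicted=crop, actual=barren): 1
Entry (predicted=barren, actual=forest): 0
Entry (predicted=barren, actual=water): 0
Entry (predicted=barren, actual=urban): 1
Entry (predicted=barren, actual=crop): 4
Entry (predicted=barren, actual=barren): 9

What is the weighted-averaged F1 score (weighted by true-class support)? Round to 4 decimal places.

0.6290

Per-class F1 score (2·TP/(2·TP+FP+FN)):
  forest: TP=6, FP=0+1+4+0=5, FN=0+0+0+0=0 → 12/17 = 0.70588
  water: TP=10, FP=0+1+2+2=5, FN=0+0+0+0=0 → 20/25 = 0.80000
  urban: TP=6, FP=0+0+3+1=4, FN=1+1+1+1=4 → 12/20 = 0.60000
  crop: TP=8, FP=0+0+1+1=2, FN=4+2+3+4=13 → 16/31 = 0.51613
  barren: TP=9, FP=0+0+1+4=5, FN=0+2+1+1=4 → 18/27 = 0.66667
Weighted-F1 score = Σ (supportᵢ/N)·F1 scoreᵢ with N=60: (6/60)·0.70588 + (10/60)·0.80000 + (10/60)·0.60000 + (21/60)·0.51613 + (13/60)·0.66667 = 0.6290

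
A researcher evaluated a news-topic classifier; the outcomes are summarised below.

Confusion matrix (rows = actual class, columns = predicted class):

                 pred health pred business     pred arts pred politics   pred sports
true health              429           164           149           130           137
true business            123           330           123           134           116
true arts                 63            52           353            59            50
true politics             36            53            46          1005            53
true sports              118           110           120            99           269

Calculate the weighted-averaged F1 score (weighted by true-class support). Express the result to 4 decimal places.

0.5421

Per-class F1 score (2·TP/(2·TP+FP+FN)):
  health: TP=429, FP=123+63+36+118=340, FN=164+149+130+137=580 → 858/1778 = 0.48256
  business: TP=330, FP=164+52+53+110=379, FN=123+123+134+116=496 → 660/1535 = 0.42997
  arts: TP=353, FP=149+123+46+120=438, FN=63+52+59+50=224 → 706/1368 = 0.51608
  politics: TP=1005, FP=130+134+59+99=422, FN=36+53+46+53=188 → 2010/2620 = 0.76718
  sports: TP=269, FP=137+116+50+53=356, FN=118+110+120+99=447 → 538/1341 = 0.40119
Weighted-F1 score = Σ (supportᵢ/N)·F1 scoreᵢ with N=4321: (1009/4321)·0.48256 + (826/4321)·0.42997 + (577/4321)·0.51608 + (1193/4321)·0.76718 + (716/4321)·0.40119 = 0.5421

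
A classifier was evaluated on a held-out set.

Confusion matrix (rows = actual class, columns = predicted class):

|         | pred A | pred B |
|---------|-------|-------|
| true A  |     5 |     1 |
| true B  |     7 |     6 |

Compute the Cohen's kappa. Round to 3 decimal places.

Observed agreement pₒ = trace/N = 11/19 = 0.5789
Expected agreement pₑ = Σ (rowᵢ·colᵢ)/N² = (6·12 + 13·7)/19² = 0.4515
κ = (pₒ − pₑ)/(1 − pₑ) = (0.5789 − 0.4515)/(1 − 0.4515) = 0.232

0.232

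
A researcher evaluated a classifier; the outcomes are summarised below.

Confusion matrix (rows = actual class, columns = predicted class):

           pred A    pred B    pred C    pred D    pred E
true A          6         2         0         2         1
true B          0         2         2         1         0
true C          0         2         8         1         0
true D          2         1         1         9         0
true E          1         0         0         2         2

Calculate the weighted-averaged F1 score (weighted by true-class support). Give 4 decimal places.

Per-class F1 score (2·TP/(2·TP+FP+FN)):
  A: TP=6, FP=0+0+2+1=3, FN=2+0+2+1=5 → 12/20 = 0.60000
  B: TP=2, FP=2+2+1+0=5, FN=0+2+1+0=3 → 4/12 = 0.33333
  C: TP=8, FP=0+2+1+0=3, FN=0+2+1+0=3 → 16/22 = 0.72727
  D: TP=9, FP=2+1+1+2=6, FN=2+1+1+0=4 → 18/28 = 0.64286
  E: TP=2, FP=1+0+0+0=1, FN=1+0+0+2=3 → 4/8 = 0.50000
Weighted-F1 score = Σ (supportᵢ/N)·F1 scoreᵢ with N=45: (11/45)·0.60000 + (5/45)·0.33333 + (11/45)·0.72727 + (13/45)·0.64286 + (5/45)·0.50000 = 0.6028

0.6028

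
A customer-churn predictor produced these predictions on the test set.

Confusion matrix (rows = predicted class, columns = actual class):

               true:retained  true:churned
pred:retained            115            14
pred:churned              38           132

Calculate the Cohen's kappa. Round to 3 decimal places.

Observed agreement pₒ = trace/N = 247/299 = 0.8261
Expected agreement pₑ = Σ (rowᵢ·colᵢ)/N² = (153·129 + 146·170)/299² = 0.4984
κ = (pₒ − pₑ)/(1 − pₑ) = (0.8261 − 0.4984)/(1 − 0.4984) = 0.653

0.653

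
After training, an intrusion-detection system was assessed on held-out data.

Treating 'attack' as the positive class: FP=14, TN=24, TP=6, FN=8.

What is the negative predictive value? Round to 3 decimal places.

0.750

NPV = TN/(TN+FN) = 24/(24+8) = 0.750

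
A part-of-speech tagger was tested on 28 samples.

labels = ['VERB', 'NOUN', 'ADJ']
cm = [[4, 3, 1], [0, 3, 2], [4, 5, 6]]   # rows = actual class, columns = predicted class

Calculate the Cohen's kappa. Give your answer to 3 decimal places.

0.208

Observed agreement pₒ = trace/N = 13/28 = 0.4643
Expected agreement pₑ = Σ (rowᵢ·colᵢ)/N² = (8·8 + 5·11 + 15·9)/28² = 0.3240
κ = (pₒ − pₑ)/(1 − pₑ) = (0.4643 − 0.3240)/(1 − 0.3240) = 0.208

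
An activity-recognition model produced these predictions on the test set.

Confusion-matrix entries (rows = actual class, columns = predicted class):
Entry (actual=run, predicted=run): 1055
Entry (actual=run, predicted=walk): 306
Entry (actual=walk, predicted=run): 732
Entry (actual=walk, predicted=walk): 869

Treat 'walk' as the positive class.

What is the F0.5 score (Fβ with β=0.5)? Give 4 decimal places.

Fβ = (1+β²)·TP / ((1+β²)·TP + β²·FN + FP), with β²=1/4
= 1.25·869 / (1.25·869 + 0.25·732 + 306) = 0.6896

0.6896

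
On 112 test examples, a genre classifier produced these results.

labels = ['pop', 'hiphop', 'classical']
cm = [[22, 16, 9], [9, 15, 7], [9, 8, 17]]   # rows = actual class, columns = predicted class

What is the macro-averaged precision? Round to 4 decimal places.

Per-class precision (TP/(TP+FP)):
  pop: TP=22, FP=9+9=18 → 22/40 = 0.55000
  hiphop: TP=15, FP=16+8=24 → 15/39 = 0.38462
  classical: TP=17, FP=9+7=16 → 17/33 = 0.51515
Macro-precision = mean = (0.55000 + 0.38462 + 0.51515) / 3 = 0.4833

0.4833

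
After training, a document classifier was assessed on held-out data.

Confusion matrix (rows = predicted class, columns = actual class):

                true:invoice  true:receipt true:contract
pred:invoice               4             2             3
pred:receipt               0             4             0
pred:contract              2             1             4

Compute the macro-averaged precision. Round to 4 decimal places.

Per-class precision (TP/(TP+FP)):
  invoice: TP=4, FP=2+3=5 → 4/9 = 0.44444
  receipt: TP=4, FP=0+0=0 → 4/4 = 1.00000
  contract: TP=4, FP=2+1=3 → 4/7 = 0.57143
Macro-precision = mean = (0.44444 + 1.00000 + 0.57143) / 3 = 0.6720

0.6720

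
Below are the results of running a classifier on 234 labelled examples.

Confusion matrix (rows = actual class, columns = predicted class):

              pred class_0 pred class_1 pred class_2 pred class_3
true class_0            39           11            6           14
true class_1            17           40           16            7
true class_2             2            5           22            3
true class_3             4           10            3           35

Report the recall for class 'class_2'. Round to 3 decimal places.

Take TP from the diagonal, FP from the rest of the 'class_2' prediction marginal, FN from the rest of the 'class_2' actual marginal.
recall = TP/(TP+FN).
class_2: TP=22, FN=2+5+3=10 → 22/32 = 0.6875

0.688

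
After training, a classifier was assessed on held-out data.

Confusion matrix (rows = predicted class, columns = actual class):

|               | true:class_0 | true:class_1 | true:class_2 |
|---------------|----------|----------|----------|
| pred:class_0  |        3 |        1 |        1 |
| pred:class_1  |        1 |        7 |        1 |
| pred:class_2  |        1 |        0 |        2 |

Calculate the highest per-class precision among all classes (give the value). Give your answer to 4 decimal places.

Per-class precision (TP/(TP+FP)):
  class_0: TP=3, FP=1+1=2 → 3/5 = 0.60000
  class_1: TP=7, FP=1+1=2 → 7/9 = 0.77778
  class_2: TP=2, FP=1+0=1 → 2/3 = 0.66667
Highest is class 'class_1' with precision = 0.7778.

0.7778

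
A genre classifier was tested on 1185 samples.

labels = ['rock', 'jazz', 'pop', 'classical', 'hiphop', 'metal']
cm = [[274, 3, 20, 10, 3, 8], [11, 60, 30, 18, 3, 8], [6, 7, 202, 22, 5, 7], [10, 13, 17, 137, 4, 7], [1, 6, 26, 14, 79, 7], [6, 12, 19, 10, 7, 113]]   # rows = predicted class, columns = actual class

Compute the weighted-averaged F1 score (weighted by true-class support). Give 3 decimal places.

0.732

Per-class F1 score (2·TP/(2·TP+FP+FN)):
  rock: TP=274, FP=3+20+10+3+8=44, FN=11+6+10+1+6=34 → 548/626 = 0.8754
  jazz: TP=60, FP=11+30+18+3+8=70, FN=3+7+13+6+12=41 → 120/231 = 0.5195
  pop: TP=202, FP=6+7+22+5+7=47, FN=20+30+17+26+19=112 → 404/563 = 0.7176
  classical: TP=137, FP=10+13+17+4+7=51, FN=10+18+22+14+10=74 → 274/399 = 0.6867
  hiphop: TP=79, FP=1+6+26+14+7=54, FN=3+3+5+4+7=22 → 158/234 = 0.6752
  metal: TP=113, FP=6+12+19+10+7=54, FN=8+8+7+7+7=37 → 226/317 = 0.7129
Weighted-F1 score = Σ (supportᵢ/N)·F1 scoreᵢ with N=1185: (308/1185)·0.8754 + (101/1185)·0.5195 + (314/1185)·0.7176 + (211/1185)·0.6867 + (101/1185)·0.6752 + (150/1185)·0.7129 = 0.732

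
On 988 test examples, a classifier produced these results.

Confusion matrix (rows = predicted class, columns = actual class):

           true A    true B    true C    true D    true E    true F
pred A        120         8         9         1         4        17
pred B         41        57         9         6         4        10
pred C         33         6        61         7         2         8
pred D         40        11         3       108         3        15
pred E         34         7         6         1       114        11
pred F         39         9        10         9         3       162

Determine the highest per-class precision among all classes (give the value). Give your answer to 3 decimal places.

0.755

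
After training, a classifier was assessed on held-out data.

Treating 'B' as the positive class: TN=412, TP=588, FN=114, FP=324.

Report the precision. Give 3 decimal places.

Precision = TP/(TP+FP) = 588/(588+324) = 588/912 = 0.645

0.645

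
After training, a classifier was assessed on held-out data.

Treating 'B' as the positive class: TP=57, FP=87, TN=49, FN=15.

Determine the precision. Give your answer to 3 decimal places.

Precision = TP/(TP+FP) = 57/(57+87) = 57/144 = 0.396

0.396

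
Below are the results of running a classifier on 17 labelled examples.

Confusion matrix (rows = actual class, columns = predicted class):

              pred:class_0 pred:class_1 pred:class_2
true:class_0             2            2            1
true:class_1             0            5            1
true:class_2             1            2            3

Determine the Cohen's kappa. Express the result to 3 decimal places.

Observed agreement pₒ = trace/N = 10/17 = 0.5882
Expected agreement pₑ = Σ (rowᵢ·colᵢ)/N² = (5·3 + 6·9 + 6·5)/17² = 0.3426
κ = (pₒ − pₑ)/(1 − pₑ) = (0.5882 − 0.3426)/(1 − 0.3426) = 0.374

0.374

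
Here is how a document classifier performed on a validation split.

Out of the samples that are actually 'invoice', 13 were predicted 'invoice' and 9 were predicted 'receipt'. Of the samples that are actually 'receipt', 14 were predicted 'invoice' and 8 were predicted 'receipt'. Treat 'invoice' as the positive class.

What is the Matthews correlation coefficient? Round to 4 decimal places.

-0.0467

MCC = (TP·TN − FP·FN) / √((TP+FP)(TP+FN)(TN+FP)(TN+FN))
Numerator = 13·8 − 14·9 = -22
Denominator = √(27·22·22·17) = √222156 = 471.3343
MCC = -22 / 471.3343 = -0.0467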